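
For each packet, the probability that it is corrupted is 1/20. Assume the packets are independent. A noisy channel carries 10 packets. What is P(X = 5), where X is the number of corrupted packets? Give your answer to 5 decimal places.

X ~ Binomial(n=10, p=0.05).
P(X=5) = C(10,5) · p^5 · (1−p)^5
= 252 · 3.125e-07 · 0.77378 = 0.0000609

0.00006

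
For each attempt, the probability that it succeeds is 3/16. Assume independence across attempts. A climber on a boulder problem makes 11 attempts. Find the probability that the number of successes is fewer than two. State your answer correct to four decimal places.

X ~ Binomial(11, 0.1875); P(X ≤ 1) = Σ C(11,k) p^k (1−p)^(11−k) over k:
  k=0: C(11,0)·0.1875^0·0.8125^11 = 0.101873
  k=1: C(11,1)·0.1875^1·0.8125^10 = 0.258599
Total = 0.360472

0.3605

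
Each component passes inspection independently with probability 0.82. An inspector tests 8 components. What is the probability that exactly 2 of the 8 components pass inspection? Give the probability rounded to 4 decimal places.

X ~ Binomial(n=8, p=0.82).
P(X=2) = C(8,2) · p^2 · (1−p)^6
= 28 · 0.6724 · 3.4012e-05 = 0.000640

0.0006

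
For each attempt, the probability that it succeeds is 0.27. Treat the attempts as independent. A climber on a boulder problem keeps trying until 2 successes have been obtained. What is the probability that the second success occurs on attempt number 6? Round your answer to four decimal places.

Y = trial on which the second success occurs; negative binomial, r=2, p=0.27.
P(Y=6) = C(5,1) · p^2 · (1−p)^4
= 5 · 0.0729 · 0.28398 = 0.103512

0.1035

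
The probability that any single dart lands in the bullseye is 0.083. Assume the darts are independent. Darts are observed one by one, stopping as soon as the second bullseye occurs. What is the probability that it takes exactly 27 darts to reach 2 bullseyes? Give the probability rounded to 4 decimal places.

0.0205

Y = trial on which the second success occurs; negative binomial, r=2, p=0.083.
P(Y=27) = C(26,1) · p^2 · (1−p)^25
= 26 · 0.006889 · 0.11461 = 0.020529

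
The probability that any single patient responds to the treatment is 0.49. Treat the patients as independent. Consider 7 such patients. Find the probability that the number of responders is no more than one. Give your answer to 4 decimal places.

0.0693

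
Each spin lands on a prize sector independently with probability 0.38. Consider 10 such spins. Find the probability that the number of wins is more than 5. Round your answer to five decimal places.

0.13476

X ~ Binomial(10, 0.38); P(X ≥ 6) = Σ C(10,k) p^k (1−p)^(10−k) over k:
  k=6: C(10,6)·0.38^6·0.62^4 = 0.0934303
  k=7: C(10,7)·0.38^7·0.62^3 = 0.0327221
  k=8: C(10,8)·0.38^8·0.62^2 = 0.0075208
  k=9: C(10,9)·0.38^9·0.62^1 = 0.0010243
  k=10: C(10,10)·0.38^10·0.62^0 = 0.0000628
Total = 0.1347603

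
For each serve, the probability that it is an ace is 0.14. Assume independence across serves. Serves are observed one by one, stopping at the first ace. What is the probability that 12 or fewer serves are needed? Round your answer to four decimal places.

0.8363

Y = number of serves to the first success; geometric, p = 0.14.
P(Y ≤ 12) = 1 − (1−p)^12 = 1 − 0.163675 = 0.836325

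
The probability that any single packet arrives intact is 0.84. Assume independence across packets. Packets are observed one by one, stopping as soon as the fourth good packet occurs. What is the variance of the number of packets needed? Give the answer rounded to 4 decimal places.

0.9070

Y = total packets until the fourth success; negative binomial with r=4, p=0.84.
Var(Y) = r(1−p)/p² = 4·0.16 / 0.84² = 0.907029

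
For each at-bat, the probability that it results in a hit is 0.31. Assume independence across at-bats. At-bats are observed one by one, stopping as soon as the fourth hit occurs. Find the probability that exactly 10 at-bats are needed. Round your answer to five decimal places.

0.08372

Y = trial on which the fourth success occurs; negative binomial, r=4, p=0.31.
P(Y=10) = C(9,3) · p^4 · (1−p)^6
= 84 · 0.0092352 · 0.10792 = 0.0837183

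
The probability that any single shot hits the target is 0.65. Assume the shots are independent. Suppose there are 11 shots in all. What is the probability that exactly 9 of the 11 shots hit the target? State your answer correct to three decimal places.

X ~ Binomial(n=11, p=0.65).
P(X=9) = C(11,9) · p^9 · (1−p)^2
= 55 · 0.020712 · 0.1225 = 0.13955

0.140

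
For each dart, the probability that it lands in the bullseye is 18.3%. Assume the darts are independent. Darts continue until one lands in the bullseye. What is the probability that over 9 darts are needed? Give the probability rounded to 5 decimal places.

Y = number of darts to the first success; geometric, p = 0.183.
P(Y > 9) = P(first 9 all fail) = (1−p)^9 = 0.1621805

0.16218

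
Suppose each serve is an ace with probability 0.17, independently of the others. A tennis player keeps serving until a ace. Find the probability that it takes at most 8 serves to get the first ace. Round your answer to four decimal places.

Y = number of serves to the first success; geometric, p = 0.17.
P(Y ≤ 8) = 1 − (1−p)^8 = 1 − 0.225229 = 0.774771

0.7748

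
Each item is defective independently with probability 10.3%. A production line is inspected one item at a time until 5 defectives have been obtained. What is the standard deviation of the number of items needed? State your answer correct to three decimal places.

Y = total items until the fifth success; negative binomial with r=5, p=0.103.
SD(Y) = √[r(1−p)/p²] = √(422.75427) = 20.56099

20.561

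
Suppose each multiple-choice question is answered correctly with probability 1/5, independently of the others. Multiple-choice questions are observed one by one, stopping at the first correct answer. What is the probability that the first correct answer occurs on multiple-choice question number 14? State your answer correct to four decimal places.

Geometric (trials to first success), p = 0.20.
P(Y = 14) = (1−p)^13 · p = 0.054976 · 0.20 = 0.010995

0.0110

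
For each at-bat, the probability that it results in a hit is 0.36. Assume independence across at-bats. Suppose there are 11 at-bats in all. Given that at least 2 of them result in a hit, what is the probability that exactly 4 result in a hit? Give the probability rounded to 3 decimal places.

X ~ Binomial(11, 0.36). Want P(X=4 | X≥2) = P(X=4) / P(X≥2).
P(X=4) = C(11,4)·0.36^4·0.64^7 = 0.24377
P(X≥2) = 1 − 0.00738 − 0.04566 = 0.94697
Ratio = 0.24377 / 0.94697 = 0.25742

0.257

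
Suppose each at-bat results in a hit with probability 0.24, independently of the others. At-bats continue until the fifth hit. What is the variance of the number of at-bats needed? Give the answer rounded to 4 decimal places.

Y = total at-bats until the fifth success; negative binomial with r=5, p=0.24.
Var(Y) = r(1−p)/p² = 5·0.76 / 0.24² = 65.972222

65.9722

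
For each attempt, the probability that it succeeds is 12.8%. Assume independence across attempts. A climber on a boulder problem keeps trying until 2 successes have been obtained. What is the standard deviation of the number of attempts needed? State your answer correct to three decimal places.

Y = total attempts until the second success; negative binomial with r=2, p=0.128.
SD(Y) = √[r(1−p)/p²] = √(106.44531) = 10.31723

10.317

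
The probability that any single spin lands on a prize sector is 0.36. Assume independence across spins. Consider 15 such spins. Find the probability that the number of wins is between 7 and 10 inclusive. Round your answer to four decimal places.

X ~ Binomial(15, 0.36); P(7 ≤ X ≤ 10) = Σ C(15,k) p^k (1−p)^(15−k) over k:
  k=7: C(15,7)·0.36^7·0.64^8 = 0.141940
  k=8: C(15,8)·0.36^8·0.64^7 = 0.079841
  k=9: C(15,9)·0.36^9·0.64^6 = 0.034931
  k=10: C(15,10)·0.36^10·0.64^5 = 0.011789
Total = 0.268502

0.2685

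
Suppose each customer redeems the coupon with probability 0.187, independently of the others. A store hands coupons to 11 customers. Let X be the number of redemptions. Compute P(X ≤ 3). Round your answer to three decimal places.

X ~ Binomial(11, 0.187); P(X ≤ 3) = Σ C(11,k) p^k (1−p)^(11−k) over k:
  k=0: C(11,0)·0.187^0·0.813^11 = 0.10256
  k=1: C(11,1)·0.187^1·0.813^10 = 0.25950
  k=2: C(11,2)·0.187^2·0.813^9 = 0.29844
  k=3: C(11,3)·0.187^3·0.813^8 = 0.20594
Total = 0.86644

0.866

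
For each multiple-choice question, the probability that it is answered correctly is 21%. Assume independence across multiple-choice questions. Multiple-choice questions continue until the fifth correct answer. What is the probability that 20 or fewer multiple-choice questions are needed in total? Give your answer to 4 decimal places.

Finishing within 20 multiple-choice questions ⇔ at least 5 successes in the first 20. With X ~ Binomial(20, 0.21), P(Y ≤ 20) = 1 − P(X ≤ 4).
  k=0: C(20,0)·0.21^0·0.79^20 = 0.008965
  k=1: C(20,1)·0.21^1·0.79^19 = 0.047661
  k=2: C(20,2)·0.21^2·0.79^18 = 0.120359
  k=3: C(20,3)·0.21^3·0.79^17 = 0.191966
  k=4: C(20,4)·0.21^4·0.79^16 = 0.216872
1 − 0.585823 = 0.414177

0.4142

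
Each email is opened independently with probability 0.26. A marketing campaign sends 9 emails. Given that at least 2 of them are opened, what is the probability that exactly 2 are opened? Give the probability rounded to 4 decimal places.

0.4090

X ~ Binomial(9, 0.26). Want P(X=2 | X≥2) = P(X=2) / P(X≥2).
P(X=2) = C(9,2)·0.26^2·0.74^7 = 0.295714
P(X≥2) = 1 − 0.066540 − 0.210412 = 0.723048
Ratio = 0.295714 / 0.723048 = 0.408982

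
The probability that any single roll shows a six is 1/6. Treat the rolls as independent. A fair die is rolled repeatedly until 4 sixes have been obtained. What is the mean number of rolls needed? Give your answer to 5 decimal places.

24.00000

Y = total rolls until the fourth success; negative binomial with r=4, p=0.166667.
E[Y] = r / p = 4 / 0.166667 = 24.0000000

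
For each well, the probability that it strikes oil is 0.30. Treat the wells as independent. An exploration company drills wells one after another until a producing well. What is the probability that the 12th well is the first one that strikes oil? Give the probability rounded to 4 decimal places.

Geometric (trials to first success), p = 0.30.
P(Y = 12) = (1−p)^11 · p = 0.019773 · 0.30 = 0.005932

0.0059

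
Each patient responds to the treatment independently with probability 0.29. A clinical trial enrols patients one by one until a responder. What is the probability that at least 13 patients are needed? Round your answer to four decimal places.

0.0164

Y = number of patients to the first success; geometric, p = 0.29.
P(Y > 12) = P(first 12 all fail) = (1−p)^12 = 0.016410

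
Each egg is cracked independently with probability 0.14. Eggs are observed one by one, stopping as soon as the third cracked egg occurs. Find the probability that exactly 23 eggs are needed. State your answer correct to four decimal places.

Y = trial on which the third success occurs; negative binomial, r=3, p=0.14.
P(Y=23) = C(22,2) · p^3 · (1−p)^20
= 231 · 0.002744 · 0.048974 = 0.031043

0.0310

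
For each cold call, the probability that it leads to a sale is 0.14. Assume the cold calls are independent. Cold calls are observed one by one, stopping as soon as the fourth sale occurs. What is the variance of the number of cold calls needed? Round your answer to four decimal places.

Y = total cold calls until the fourth success; negative binomial with r=4, p=0.14.
Var(Y) = r(1−p)/p² = 4·0.86 / 0.14² = 175.510204

175.5102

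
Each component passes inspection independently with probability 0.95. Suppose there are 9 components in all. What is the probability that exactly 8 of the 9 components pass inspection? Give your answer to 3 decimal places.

X ~ Binomial(n=9, p=0.95).
P(X=8) = C(9,8) · p^8 · (1−p)^1
= 9 · 0.66342 · 0.05 = 0.29854

0.299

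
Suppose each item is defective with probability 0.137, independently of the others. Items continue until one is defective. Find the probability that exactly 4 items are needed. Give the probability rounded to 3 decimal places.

0.088

Geometric (trials to first success), p = 0.137.
P(Y = 4) = (1−p)^3 · p = 0.64274 · 0.137 = 0.08805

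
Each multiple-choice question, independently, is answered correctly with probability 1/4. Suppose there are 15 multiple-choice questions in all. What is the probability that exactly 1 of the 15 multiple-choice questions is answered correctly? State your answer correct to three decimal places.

0.067

X ~ Binomial(n=15, p=0.25).
P(X=1) = C(15,1) · p^1 · (1−p)^14
= 15 · 0.25 · 0.017818 = 0.06682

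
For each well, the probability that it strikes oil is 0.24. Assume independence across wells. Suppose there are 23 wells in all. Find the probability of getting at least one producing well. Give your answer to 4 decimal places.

0.9982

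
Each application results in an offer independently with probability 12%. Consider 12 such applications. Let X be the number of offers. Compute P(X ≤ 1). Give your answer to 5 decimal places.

X ~ Binomial(12, 0.12); P(X ≤ 1) = Σ C(12,k) p^k (1−p)^(12−k) over k:
  k=0: C(12,0)·0.12^0·0.88^12 = 0.2156712
  k=1: C(12,1)·0.12^1·0.88^11 = 0.3529164
Total = 0.5685876

0.56859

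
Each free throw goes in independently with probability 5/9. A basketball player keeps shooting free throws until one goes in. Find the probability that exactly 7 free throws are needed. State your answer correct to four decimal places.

Geometric (trials to first success), p = 0.555556.
P(Y = 7) = (1−p)^6 · p = 0.0077073 · 0.555556 = 0.004282

0.0043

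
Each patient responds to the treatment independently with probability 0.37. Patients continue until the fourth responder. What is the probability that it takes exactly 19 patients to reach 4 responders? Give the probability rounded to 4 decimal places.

0.0149

Y = trial on which the fourth success occurs; negative binomial, r=4, p=0.37.
P(Y=19) = C(18,3) · p^4 · (1−p)^15
= 816 · 0.018742 · 0.00097748 = 0.014949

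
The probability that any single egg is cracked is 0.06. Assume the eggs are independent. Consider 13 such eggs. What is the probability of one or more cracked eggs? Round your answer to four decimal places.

0.5526

P(at least one) = 1 − P(none) = 1 − (1 − 0.06)^13
= 1 − 0.447365 = 0.552635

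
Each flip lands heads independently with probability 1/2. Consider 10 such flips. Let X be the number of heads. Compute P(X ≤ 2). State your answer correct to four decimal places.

0.0547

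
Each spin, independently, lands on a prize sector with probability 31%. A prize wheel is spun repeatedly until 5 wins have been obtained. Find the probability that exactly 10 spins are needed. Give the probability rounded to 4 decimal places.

0.0564

Y = trial on which the fifth success occurs; negative binomial, r=5, p=0.31.
P(Y=10) = C(9,4) · p^5 · (1−p)^5
= 126 · 0.0028629 · 0.1564 = 0.056419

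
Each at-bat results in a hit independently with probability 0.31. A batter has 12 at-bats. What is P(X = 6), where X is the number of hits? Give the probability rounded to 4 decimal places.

0.0885

X ~ Binomial(n=12, p=0.31).
P(X=6) = C(12,6) · p^6 · (1−p)^6
= 924 · 0.0008875 · 0.10792 = 0.088499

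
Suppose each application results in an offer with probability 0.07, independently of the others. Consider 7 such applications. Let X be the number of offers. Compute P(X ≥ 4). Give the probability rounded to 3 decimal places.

X ~ Binomial(7, 0.07); P(X ≥ 4) = Σ C(7,k) p^k (1−p)^(7−k) over k:
  k=4: C(7,4)·0.07^4·0.93^3 = 0.00068
  k=5: C(7,5)·0.07^5·0.93^2 = 0.00003
  k=6: C(7,6)·0.07^6·0.93^1 = 0.00000
  k=7: C(7,7)·0.07^7·0.93^0 = 0.00000
Total = 0.00071

0.001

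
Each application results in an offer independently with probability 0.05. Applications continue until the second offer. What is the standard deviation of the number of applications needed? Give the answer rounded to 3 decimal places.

27.568

Y = total applications until the second success; negative binomial with r=2, p=0.05.
SD(Y) = √[r(1−p)/p²] = √(760.00000) = 27.56810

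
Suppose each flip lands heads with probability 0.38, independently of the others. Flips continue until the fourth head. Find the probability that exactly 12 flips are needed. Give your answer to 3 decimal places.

Y = trial on which the fourth success occurs; negative binomial, r=4, p=0.38.
P(Y=12) = C(11,3) · p^4 · (1−p)^8
= 165 · 0.020851 · 0.021834 = 0.07512

0.075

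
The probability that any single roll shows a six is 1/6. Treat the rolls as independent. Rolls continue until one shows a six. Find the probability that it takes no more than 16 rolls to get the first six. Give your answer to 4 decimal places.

Y = number of rolls to the first success; geometric, p = 0.166667.
P(Y ≤ 16) = 1 − (1−p)^16 = 1 − 0.054088 = 0.945912

0.9459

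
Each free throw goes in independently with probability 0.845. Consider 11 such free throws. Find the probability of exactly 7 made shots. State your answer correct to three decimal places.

X ~ Binomial(n=11, p=0.845).
P(X=7) = C(11,7) · p^7 · (1−p)^4
= 330 · 0.30761 · 0.0005772 = 0.05859

0.059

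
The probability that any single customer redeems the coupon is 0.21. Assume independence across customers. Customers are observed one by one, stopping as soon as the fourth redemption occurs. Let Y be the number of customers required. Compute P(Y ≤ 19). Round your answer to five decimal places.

0.58767

Finishing within 19 customers ⇔ at least 4 successes in the first 19. With X ~ Binomial(19, 0.21), P(Y ≤ 19) = 1 − P(X ≤ 3).
  k=0: C(19,0)·0.21^0·0.79^19 = 0.0113479
  k=1: C(19,1)·0.21^1·0.79^18 = 0.0573140
  k=2: C(19,2)·0.21^2·0.79^17 = 0.1371182
  k=3: C(19,3)·0.21^3·0.79^16 = 0.2065452
1 − 0.4123253 = 0.5876747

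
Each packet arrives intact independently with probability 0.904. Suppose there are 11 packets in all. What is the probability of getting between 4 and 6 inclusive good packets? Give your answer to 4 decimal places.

0.0023

X ~ Binomial(11, 0.904); P(4 ≤ X ≤ 6) = Σ C(11,k) p^k (1−p)^(11−k) over k:
  k=4: C(11,4)·0.904^4·0.096^7 = 0.000017
  k=5: C(11,5)·0.904^5·0.096^6 = 0.000218
  k=6: C(11,6)·0.904^6·0.096^5 = 0.002056
Total = 0.002291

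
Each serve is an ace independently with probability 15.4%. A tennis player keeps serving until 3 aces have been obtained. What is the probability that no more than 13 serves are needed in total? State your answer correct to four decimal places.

Finishing within 13 serves ⇔ at least 3 successes in the first 13. With X ~ Binomial(13, 0.154), P(Y ≤ 13) = 1 − P(X ≤ 2).
  k=0: C(13,0)·0.154^0·0.846^13 = 0.113714
  k=1: C(13,1)·0.154^1·0.846^12 = 0.269097
  k=2: C(13,2)·0.154^2·0.846^11 = 0.293907
1 − 0.676718 = 0.323282

0.3233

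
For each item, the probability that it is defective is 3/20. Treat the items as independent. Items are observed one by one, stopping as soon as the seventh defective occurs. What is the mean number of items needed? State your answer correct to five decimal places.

Y = total items until the seventh success; negative binomial with r=7, p=0.15.
E[Y] = r / p = 7 / 0.15 = 46.6666667

46.66667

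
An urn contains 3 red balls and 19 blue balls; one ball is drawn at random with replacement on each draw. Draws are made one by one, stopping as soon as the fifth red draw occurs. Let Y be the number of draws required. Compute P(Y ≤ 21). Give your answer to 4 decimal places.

Finishing within 21 draws ⇔ at least 5 successes in the first 21. With X ~ Binomial(21, 0.136364), P(Y ≤ 21) = 1 − P(X ≤ 4).
  k=0: C(21,0)·0.136364^0·0.863636^21 = 0.046020
  k=1: C(21,1)·0.136364^1·0.863636^20 = 0.152594
  k=2: C(21,2)·0.136364^2·0.863636^19 = 0.240937
  k=3: C(21,3)·0.136364^3·0.863636^18 = 0.240937
  k=4: C(21,4)·0.136364^4·0.863636^17 = 0.171192
1 − 0.851681 = 0.148319

0.1483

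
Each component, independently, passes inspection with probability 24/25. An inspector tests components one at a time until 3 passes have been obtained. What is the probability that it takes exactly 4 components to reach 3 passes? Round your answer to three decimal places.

Y = trial on which the third success occurs; negative binomial, r=3, p=0.96.
P(Y=4) = C(3,2) · p^3 · (1−p)^1
= 3 · 0.88474 · 0.04 = 0.10617

0.106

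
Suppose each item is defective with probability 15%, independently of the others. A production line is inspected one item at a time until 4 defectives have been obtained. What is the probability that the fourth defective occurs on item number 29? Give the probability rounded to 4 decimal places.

Y = trial on which the fourth success occurs; negative binomial, r=4, p=0.15.
P(Y=29) = C(28,3) · p^4 · (1−p)^25
= 3276 · 0.00050625 · 0.017198 = 0.028522

0.0285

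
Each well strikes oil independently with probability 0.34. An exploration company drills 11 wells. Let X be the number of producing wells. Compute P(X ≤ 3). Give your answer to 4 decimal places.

X ~ Binomial(11, 0.34); P(X ≤ 3) = Σ C(11,k) p^k (1−p)^(11−k) over k:
  k=0: C(11,0)·0.34^0·0.66^11 = 0.010351
  k=1: C(11,1)·0.34^1·0.66^10 = 0.058656
  k=2: C(11,2)·0.34^2·0.66^9 = 0.151083
  k=3: C(11,3)·0.34^3·0.66^8 = 0.233492
Total = 0.453582

0.4536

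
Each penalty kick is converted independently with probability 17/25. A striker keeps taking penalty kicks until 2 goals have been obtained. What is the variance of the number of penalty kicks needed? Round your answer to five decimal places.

Y = total penalty kicks until the second success; negative binomial with r=2, p=0.68.
Var(Y) = r(1−p)/p² = 2·0.32 / 0.68² = 1.3840830

1.38408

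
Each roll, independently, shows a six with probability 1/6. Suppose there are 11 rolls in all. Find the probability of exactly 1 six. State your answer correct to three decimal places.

0.296

X ~ Binomial(n=11, p=0.166667).
P(X=1) = C(11,1) · p^1 · (1−p)^10
= 11 · 0.16667 · 0.16151 = 0.29609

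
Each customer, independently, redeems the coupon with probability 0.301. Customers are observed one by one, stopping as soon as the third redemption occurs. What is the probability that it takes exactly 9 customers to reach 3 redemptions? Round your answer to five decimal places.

Y = trial on which the third success occurs; negative binomial, r=3, p=0.301.
P(Y=9) = C(8,2) · p^3 · (1−p)^6
= 28 · 0.027271 · 0.11664 = 0.0890678

0.08907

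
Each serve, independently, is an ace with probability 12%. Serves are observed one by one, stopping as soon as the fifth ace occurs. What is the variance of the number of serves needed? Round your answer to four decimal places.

Y = total serves until the fifth success; negative binomial with r=5, p=0.12.
Var(Y) = r(1−p)/p² = 5·0.88 / 0.12² = 305.555556

305.5556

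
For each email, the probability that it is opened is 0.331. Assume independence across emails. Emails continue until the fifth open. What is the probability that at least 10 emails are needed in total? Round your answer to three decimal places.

0.859

Needing more than 9 emails ⇔ fewer than 5 successes in the first 9. With X ~ Binomial(9, 0.331), P(Y > 9) = P(X ≤ 4).
  k=0: C(9,0)·0.331^0·0.669^9 = 0.02684
  k=1: C(9,1)·0.331^1·0.669^8 = 0.11953
  k=2: C(9,2)·0.331^2·0.669^7 = 0.23656
  k=3: C(9,3)·0.331^3·0.669^6 = 0.27310
  k=4: C(9,4)·0.331^4·0.669^5 = 0.20268
P(X ≤ 4) = 0.85871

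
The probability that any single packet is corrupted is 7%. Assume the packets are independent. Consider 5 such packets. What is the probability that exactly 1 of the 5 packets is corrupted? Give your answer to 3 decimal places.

X ~ Binomial(n=5, p=0.07).
P(X=1) = C(5,1) · p^1 · (1−p)^4
= 5 · 0.07 · 0.74805 = 0.26182

0.262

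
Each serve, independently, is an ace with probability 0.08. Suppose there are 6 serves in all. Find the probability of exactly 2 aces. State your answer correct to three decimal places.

0.069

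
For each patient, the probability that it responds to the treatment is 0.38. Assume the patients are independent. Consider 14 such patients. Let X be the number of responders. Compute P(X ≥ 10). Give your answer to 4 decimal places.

0.0117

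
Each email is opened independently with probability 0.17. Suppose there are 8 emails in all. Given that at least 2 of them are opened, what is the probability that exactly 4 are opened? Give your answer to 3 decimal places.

X ~ Binomial(8, 0.17). Want P(X=4 | X≥2) = P(X=4) / P(X≥2).
P(X=4) = C(8,4)·0.17^4·0.83^4 = 0.02775
P(X≥2) = 1 − 0.22523 − 0.36905 = 0.40572
Ratio = 0.02775 / 0.40572 = 0.06839

0.068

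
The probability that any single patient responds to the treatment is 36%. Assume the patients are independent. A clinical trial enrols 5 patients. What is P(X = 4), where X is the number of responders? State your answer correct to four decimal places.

0.0537

X ~ Binomial(n=5, p=0.36).
P(X=4) = C(5,4) · p^4 · (1−p)^1
= 5 · 0.016796 · 0.64 = 0.053748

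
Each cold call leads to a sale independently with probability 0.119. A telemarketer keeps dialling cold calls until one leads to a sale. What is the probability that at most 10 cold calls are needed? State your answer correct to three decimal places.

0.718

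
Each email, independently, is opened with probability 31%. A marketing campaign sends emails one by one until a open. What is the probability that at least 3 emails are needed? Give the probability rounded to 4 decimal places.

Y = number of emails to the first success; geometric, p = 0.31.
P(Y > 2) = P(first 2 all fail) = (1−p)^2 = 0.476100

0.4761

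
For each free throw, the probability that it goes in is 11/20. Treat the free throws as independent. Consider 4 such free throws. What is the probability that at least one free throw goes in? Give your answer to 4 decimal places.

P(at least one) = 1 − P(none) = 1 − (1 − 0.55)^4
= 1 − 0.041006 = 0.958994

0.9590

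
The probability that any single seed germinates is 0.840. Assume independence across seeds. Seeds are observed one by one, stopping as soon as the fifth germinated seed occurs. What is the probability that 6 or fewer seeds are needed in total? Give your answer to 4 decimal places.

Finishing within 6 seeds ⇔ at least 5 successes in the first 6. With X ~ Binomial(6, 0.84), P(Y ≤ 6) = 1 − P(X ≤ 4).
  k=0: C(6,0)·0.84^0·0.16^6 = 0.000017
  k=1: C(6,1)·0.84^1·0.16^5 = 0.000528
  k=2: C(6,2)·0.84^2·0.16^4 = 0.006936
  k=3: C(6,3)·0.84^3·0.16^3 = 0.048554
  k=4: C(6,4)·0.84^4·0.16^2 = 0.191183
1 − 0.247219 = 0.752781

0.7528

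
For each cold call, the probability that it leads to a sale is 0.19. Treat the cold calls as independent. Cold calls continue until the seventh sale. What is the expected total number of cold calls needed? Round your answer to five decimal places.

36.84211

Y = total cold calls until the seventh success; negative binomial with r=7, p=0.19.
E[Y] = r / p = 7 / 0.19 = 36.8421053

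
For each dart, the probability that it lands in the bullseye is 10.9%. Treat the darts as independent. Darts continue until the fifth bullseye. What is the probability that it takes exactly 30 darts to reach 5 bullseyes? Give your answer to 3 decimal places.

Y = trial on which the fifth success occurs; negative binomial, r=5, p=0.109.
P(Y=30) = C(29,4) · p^5 · (1−p)^25
= 23751 · 1.5386e-05 · 0.05584 = 0.02041

0.020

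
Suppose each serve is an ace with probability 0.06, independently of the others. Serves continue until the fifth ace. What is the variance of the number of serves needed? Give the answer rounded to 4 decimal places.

1305.5556

Y = total serves until the fifth success; negative binomial with r=5, p=0.06.
Var(Y) = r(1−p)/p² = 5·0.94 / 0.06² = 1305.555556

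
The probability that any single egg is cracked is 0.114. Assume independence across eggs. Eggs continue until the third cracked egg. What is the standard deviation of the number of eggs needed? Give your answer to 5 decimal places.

Y = total eggs until the third success; negative binomial with r=3, p=0.114.
SD(Y) = √[r(1−p)/p²] = √(204.5244691) = 14.3012052

14.30121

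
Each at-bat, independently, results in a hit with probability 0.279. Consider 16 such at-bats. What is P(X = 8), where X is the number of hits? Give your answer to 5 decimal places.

X ~ Binomial(n=16, p=0.279).
P(X=8) = C(16,8) · p^8 · (1−p)^8
= 12870 · 3.6714e-05 · 0.073027 = 0.0345060

0.03451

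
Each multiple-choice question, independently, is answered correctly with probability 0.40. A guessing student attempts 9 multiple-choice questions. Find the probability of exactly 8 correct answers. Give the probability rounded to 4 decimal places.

0.0035

X ~ Binomial(n=9, p=0.40).
P(X=8) = C(9,8) · p^8 · (1−p)^1
= 9 · 0.00065536 · 0.6 = 0.003539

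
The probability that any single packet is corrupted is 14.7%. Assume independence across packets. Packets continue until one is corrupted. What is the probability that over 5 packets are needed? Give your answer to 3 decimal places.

0.452

Y = number of packets to the first success; geometric, p = 0.147.
P(Y > 5) = P(first 5 all fail) = (1−p)^5 = 0.45159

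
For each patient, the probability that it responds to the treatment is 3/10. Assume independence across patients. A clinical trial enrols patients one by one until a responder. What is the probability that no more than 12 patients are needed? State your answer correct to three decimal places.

0.986

Y = number of patients to the first success; geometric, p = 0.30.
P(Y ≤ 12) = 1 − (1−p)^12 = 1 − 0.01384 = 0.98616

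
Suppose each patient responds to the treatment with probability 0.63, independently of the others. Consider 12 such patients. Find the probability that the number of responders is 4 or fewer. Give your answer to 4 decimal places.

X ~ Binomial(12, 0.63); P(X ≤ 4) = Σ C(12,k) p^k (1−p)^(12−k) over k:
  k=0: C(12,0)·0.63^0·0.37^12 = 0.000007
  k=1: C(12,1)·0.63^1·0.37^11 = 0.000135
  k=2: C(12,2)·0.63^2·0.37^10 = 0.001260
  k=3: C(12,3)·0.63^3·0.37^9 = 0.007149
  k=4: C(12,4)·0.63^4·0.37^8 = 0.027389
Total = 0.035939

0.0359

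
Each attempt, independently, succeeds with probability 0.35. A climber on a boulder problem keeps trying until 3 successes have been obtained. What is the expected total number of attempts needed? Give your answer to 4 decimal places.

8.5714

Y = total attempts until the third success; negative binomial with r=3, p=0.35.
E[Y] = r / p = 3 / 0.35 = 8.571429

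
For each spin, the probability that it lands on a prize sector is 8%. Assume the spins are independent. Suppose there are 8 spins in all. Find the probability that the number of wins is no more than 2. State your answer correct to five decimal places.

0.97890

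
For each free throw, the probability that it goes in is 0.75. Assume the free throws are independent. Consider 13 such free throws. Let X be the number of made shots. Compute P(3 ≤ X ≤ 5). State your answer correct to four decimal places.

X ~ Binomial(13, 0.75); P(3 ≤ X ≤ 5) = Σ C(13,k) p^k (1−p)^(13−k) over k:
  k=3: C(13,3)·0.75^3·0.25^10 = 0.000115
  k=4: C(13,4)·0.75^4·0.25^9 = 0.000863
  k=5: C(13,5)·0.75^5·0.25^8 = 0.004660
Total = 0.005638

0.0056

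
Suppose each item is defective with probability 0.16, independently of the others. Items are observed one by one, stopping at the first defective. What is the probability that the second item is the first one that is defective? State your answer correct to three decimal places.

Geometric (trials to first success), p = 0.16.
P(Y = 2) = (1−p)^1 · p = 0.84 · 0.16 = 0.13440

0.134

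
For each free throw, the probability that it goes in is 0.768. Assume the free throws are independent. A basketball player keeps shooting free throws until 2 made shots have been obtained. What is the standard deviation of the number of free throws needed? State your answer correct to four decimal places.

Y = total free throws until the second success; negative binomial with r=2, p=0.768.
SD(Y) = √[r(1−p)/p²] = √(0.786675) = 0.886947

0.8869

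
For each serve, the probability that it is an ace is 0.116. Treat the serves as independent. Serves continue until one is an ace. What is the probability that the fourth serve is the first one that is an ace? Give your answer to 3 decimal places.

0.080

Geometric (trials to first success), p = 0.116.
P(Y = 4) = (1−p)^3 · p = 0.69081 · 0.116 = 0.08013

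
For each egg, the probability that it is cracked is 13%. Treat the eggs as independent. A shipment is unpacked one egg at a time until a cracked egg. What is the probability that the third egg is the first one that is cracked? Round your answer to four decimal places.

0.0984

Geometric (trials to first success), p = 0.13.
P(Y = 3) = (1−p)^2 · p = 0.7569 · 0.13 = 0.098397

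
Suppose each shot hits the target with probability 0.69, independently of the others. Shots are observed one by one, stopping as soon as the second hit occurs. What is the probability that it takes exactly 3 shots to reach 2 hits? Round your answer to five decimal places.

0.29518

Y = trial on which the second success occurs; negative binomial, r=2, p=0.69.
P(Y=3) = C(2,1) · p^2 · (1−p)^1
= 2 · 0.4761 · 0.31 = 0.2951820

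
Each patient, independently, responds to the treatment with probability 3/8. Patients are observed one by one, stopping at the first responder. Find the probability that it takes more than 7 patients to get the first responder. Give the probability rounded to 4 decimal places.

Y = number of patients to the first success; geometric, p = 0.375.
P(Y > 7) = P(first 7 all fail) = (1−p)^7 = 0.037253

0.0373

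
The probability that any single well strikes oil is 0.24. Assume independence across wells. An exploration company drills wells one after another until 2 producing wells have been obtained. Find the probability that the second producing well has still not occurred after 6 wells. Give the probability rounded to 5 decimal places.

Needing more than 6 wells ⇔ fewer than 2 successes in the first 6. With X ~ Binomial(6, 0.24), P(Y > 6) = P(X ≤ 1).
  k=0: C(6,0)·0.24^0·0.76^6 = 0.1926999
  k=1: C(6,1)·0.24^1·0.76^5 = 0.3651157
P(X ≤ 1) = 0.5578156

0.55782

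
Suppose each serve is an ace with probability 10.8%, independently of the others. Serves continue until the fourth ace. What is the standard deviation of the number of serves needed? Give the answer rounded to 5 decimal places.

17.48995

Y = total serves until the fourth success; negative binomial with r=4, p=0.108.
SD(Y) = √[r(1−p)/p²] = √(305.8984911) = 17.4899540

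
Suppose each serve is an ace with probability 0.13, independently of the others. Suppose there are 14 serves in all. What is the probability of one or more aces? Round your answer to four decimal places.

P(at least one) = 1 − P(none) = 1 − (1 − 0.13)^14
= 1 − 0.142321 = 0.857679

0.8577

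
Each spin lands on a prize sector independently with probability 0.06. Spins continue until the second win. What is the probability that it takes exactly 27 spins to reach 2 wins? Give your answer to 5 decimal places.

Y = trial on which the second success occurs; negative binomial, r=2, p=0.06.
P(Y=27) = C(26,1) · p^2 · (1−p)^25
= 26 · 0.0036 · 0.21291 = 0.0199284

0.01993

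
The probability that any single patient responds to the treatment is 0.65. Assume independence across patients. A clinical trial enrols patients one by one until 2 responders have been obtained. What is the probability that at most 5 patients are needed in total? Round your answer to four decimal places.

Finishing within 5 patients ⇔ at least 2 successes in the first 5. With X ~ Binomial(5, 0.65), P(Y ≤ 5) = 1 − P(X ≤ 1).
  k=0: C(5,0)·0.65^0·0.35^5 = 0.005252
  k=1: C(5,1)·0.65^1·0.35^4 = 0.048770
1 − 0.054023 = 0.945978

0.9460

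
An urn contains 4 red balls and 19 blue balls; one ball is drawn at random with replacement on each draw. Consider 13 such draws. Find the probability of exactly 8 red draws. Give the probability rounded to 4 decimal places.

0.0004

X ~ Binomial(n=13, p=0.173913).
P(X=8) = C(13,8) · p^8 · (1−p)^5
= 1287 · 8.3687e-07 · 0.38471 = 0.000414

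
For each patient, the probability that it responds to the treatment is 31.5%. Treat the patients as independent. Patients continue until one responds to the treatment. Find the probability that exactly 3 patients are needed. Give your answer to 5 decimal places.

Geometric (trials to first success), p = 0.315.
P(Y = 3) = (1−p)^2 · p = 0.46923 · 0.315 = 0.1478059

0.14781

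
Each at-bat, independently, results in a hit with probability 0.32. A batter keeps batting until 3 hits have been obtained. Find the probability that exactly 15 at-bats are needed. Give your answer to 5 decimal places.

Y = trial on which the third success occurs; negative binomial, r=3, p=0.32.
P(Y=15) = C(14,2) · p^3 · (1−p)^12
= 91 · 0.032768 · 0.0097748 = 0.0291473

0.02915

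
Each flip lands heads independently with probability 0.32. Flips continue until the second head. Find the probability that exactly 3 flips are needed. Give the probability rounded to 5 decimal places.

Y = trial on which the second success occurs; negative binomial, r=2, p=0.32.
P(Y=3) = C(2,1) · p^2 · (1−p)^1
= 2 · 0.1024 · 0.68 = 0.1392640

0.13926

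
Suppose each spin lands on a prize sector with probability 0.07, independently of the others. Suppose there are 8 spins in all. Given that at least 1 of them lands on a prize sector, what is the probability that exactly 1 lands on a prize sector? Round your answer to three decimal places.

0.765

X ~ Binomial(8, 0.07). Want P(X=1 | X≥1) = P(X=1) / P(X≥1).
P(X=1) = C(8,1)·0.07^1·0.93^7 = 0.33695
P(X≥1) = 1 − 0.55958 = 0.44042
Ratio = 0.33695 / 0.44042 = 0.76507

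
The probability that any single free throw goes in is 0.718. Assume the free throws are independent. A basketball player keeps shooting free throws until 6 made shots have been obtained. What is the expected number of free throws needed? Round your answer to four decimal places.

Y = total free throws until the sixth success; negative binomial with r=6, p=0.718.
E[Y] = r / p = 6 / 0.718 = 8.356546

8.3565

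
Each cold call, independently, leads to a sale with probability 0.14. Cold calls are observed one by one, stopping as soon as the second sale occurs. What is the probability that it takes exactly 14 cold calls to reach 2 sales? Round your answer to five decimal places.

Y = trial on which the second success occurs; negative binomial, r=2, p=0.14.
P(Y=14) = C(13,1) · p^2 · (1−p)^12
= 13 · 0.0196 · 0.16367 = 0.0417043

0.04170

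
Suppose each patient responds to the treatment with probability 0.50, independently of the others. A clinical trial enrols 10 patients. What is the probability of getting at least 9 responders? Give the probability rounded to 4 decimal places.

X ~ Binomial(10, 0.50); P(X ≥ 9) = Σ C(10,k) p^k (1−p)^(10−k) over k:
  k=9: C(10,9)·0.50^9·0.50^1 = 0.009766
  k=10: C(10,10)·0.50^10·0.50^0 = 0.000977
Total = 0.010742

0.0107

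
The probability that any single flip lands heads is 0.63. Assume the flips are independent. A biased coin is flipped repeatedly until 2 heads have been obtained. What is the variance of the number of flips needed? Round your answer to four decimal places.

1.8644

Y = total flips until the second success; negative binomial with r=2, p=0.63.
Var(Y) = r(1−p)/p² = 2·0.37 / 0.63² = 1.864449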